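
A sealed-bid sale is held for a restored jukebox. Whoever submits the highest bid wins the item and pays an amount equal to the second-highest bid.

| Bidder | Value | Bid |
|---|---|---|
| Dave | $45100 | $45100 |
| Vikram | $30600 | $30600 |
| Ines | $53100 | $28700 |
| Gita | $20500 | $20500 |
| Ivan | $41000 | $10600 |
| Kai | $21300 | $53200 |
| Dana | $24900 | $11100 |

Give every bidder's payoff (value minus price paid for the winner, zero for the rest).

Dave $0, Vikram $0, Ines $0, Gita $0, Ivan $0, Kai -$23800, Dana $0.

Ranking the bids: Kai $53200 > Dave $45100 > Vikram $30600 > Ines $28700 > Gita $20500 > Dana $11100 > Ivan $10600.
Kai has the top bid and wins; the price is the second-highest bid, $45100.
Kai's payoff = $21300 − $45100 = -$23800. All other bidders lose, so their payoff is 0.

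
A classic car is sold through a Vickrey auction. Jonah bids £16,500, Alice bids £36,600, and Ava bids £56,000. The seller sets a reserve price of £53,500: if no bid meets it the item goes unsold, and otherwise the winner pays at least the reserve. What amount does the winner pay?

Bids in descending order: Ava £56,000, then Alice £36,600, then Jonah £16,500.
Ava has the highest bid, so Ava wins.
The second-highest bid is £36,600, but the reserve £53,500 is higher, so the price is the reserve.

£53,500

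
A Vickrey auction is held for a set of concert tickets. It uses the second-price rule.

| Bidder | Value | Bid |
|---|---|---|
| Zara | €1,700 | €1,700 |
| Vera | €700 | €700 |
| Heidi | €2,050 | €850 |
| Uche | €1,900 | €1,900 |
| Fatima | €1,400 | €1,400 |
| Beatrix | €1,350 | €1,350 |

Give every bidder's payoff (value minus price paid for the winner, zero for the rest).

Zara €0, Vera €0, Heidi €0, Uche €200, Fatima €0, Beatrix €0.

Sorted high to low: Uche €1,900 > Zara €1,700 > Fatima €1,400 > Beatrix €1,350 > Heidi €850 > Vera €700.
Uche has the top bid and wins; the price is the second-highest bid, €1,700.
Uche's payoff = €1,900 − €1,700 = €200. All other bidders lose, so their payoff is 0.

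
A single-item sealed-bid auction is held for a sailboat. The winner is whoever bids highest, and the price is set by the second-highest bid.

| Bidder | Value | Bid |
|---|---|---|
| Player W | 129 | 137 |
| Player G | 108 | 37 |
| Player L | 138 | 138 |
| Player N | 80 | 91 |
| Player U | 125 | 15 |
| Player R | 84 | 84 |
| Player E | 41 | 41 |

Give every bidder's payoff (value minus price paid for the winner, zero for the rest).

Ordered from highest: Player L 138; Player W 137; Player N 91; Player R 84; Player E 41; Player G 37; Player U 15.
Player L has the top bid and wins; the price is the second-highest bid, 137.
Player L's payoff = 138 − 137 = 1. All other bidders lose, so their payoff is 0.

Player W 0, Player G 0, Player L 1, Player N 0, Player U 0, Player R 0, Player E 0.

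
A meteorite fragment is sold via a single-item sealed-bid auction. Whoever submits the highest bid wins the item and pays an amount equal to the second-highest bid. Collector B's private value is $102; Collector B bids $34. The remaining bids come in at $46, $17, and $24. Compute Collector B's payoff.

Highest competing bid: $46.
Collector B's bid $34 is not the highest, so Collector B loses, pays nothing, and earns zero payoff.

Payoff = $0.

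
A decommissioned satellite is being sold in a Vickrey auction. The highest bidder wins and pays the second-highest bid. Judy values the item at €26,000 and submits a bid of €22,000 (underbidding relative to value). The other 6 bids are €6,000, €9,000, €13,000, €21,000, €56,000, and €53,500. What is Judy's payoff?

€0

Highest competing bid: €56,000.
Judy's bid €22,000 is not the highest, so Judy loses, pays nothing, and earns zero payoff.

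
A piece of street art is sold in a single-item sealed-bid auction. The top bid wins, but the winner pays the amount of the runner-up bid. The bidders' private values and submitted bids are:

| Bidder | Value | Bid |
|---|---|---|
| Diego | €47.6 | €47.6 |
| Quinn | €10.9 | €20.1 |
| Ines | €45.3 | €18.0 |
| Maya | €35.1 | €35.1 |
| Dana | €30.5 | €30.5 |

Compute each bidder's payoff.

Ordered from highest: Diego €47.6 > Maya €35.1 > Dana €30.5 > Quinn €20.1 > Ines €18.0.
Diego has the top bid and wins; the price is the second-highest bid, €35.1.
Diego's payoff = €47.6 − €35.1 = €12.5. All other bidders lose, so their payoff is 0.

Diego €12.5, Quinn €0.0, Ines €0.0, Maya €0.0, Dana €0.0.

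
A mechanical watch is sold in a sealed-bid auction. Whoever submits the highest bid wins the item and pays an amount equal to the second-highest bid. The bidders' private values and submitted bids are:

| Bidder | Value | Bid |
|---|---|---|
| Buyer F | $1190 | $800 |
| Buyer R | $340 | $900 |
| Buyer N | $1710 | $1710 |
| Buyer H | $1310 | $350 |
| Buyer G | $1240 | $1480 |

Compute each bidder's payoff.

Buyer F $0, Buyer R $0, Buyer N $230, Buyer H $0, Buyer G $0.

Ranking the bids: Buyer N $1710 > Buyer G $1480 > Buyer R $900 > Buyer F $800 > Buyer H $350.
Buyer N has the top bid and wins; the price is the second-highest bid, $1480.
Buyer N's payoff = $1710 − $1480 = $230. All other bidders lose, so their payoff is 0.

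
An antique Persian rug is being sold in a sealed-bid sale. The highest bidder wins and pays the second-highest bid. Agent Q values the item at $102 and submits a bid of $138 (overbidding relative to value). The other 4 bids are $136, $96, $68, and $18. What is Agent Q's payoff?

Highest competing bid: $136.
Agent Q's bid $138 is the highest overall, so Agent Q wins and pays the second-highest bid, $136.
Payoff = value − price = $102 − $136 = -$34.
Overbidding won the item at a price above value — truthful bidding would have avoided this loss.

Payoff = -$34.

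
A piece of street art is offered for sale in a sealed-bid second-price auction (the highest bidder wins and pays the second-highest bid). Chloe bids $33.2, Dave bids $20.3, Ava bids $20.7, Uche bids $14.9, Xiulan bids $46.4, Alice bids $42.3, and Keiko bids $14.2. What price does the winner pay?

Sorted high to low: Xiulan $46.4 > Alice $42.3 > Chloe $33.2 > Ava $20.7 > Dave $20.3 > Uche $14.9 > Keiko $14.2.
Xiulan is the highest bidder, so Xiulan wins.
Under the second-price rule, the price is the second-highest bid: $42.3.

$42.3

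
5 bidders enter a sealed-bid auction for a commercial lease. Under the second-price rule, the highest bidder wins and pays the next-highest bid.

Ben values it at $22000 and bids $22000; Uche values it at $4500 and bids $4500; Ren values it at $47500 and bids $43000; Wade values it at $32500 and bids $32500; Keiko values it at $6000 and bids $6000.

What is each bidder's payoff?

Sorted high to low: Ren $43000, then Wade $32500, then Ben $22000, then Keiko $6000, then Uche $4500.
Ren has the top bid and wins; the price is the second-highest bid, $32500.
Ren's payoff = $47500 − $32500 = $15000. All other bidders lose, so their payoff is 0.

Ben $0, Uche $0, Ren $15000, Wade $0, Keiko $0.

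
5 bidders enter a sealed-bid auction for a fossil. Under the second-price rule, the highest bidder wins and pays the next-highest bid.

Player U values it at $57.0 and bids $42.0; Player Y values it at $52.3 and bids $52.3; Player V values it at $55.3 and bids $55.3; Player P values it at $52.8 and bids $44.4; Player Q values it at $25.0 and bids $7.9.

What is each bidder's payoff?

Bids in descending order: Player V $55.3; Player Y $52.3; Player P $44.4; Player U $42.0; Player Q $7.9.
Player V has the top bid and wins; the price is the second-highest bid, $52.3.
Player V's payoff = $55.3 − $52.3 = $3.0. All other bidders lose, so their payoff is 0.

Payoffs: Player U $0.0, Player Y $0.0, Player V $3.0, Player P $0.0, Player Q $0.0.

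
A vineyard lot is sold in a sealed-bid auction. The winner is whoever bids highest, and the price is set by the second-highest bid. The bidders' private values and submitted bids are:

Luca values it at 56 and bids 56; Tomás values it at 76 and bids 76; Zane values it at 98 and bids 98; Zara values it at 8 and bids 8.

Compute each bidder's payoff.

Ranking the bids: Zane 98, then Tomás 76, then Luca 56, then Zara 8.
Zane has the top bid and wins; the price is the second-highest bid, 76.
Zane's payoff = 98 − 76 = 22. All other bidders lose, so their payoff is 0.

Payoffs: Luca 0, Tomás 0, Zane 22, Zara 0.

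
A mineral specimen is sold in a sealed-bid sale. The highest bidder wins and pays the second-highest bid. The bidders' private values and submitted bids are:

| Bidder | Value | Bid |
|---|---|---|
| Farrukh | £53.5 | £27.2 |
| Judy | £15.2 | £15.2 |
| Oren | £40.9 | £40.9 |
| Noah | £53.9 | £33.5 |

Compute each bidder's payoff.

Farrukh £0.0, Judy £0.0, Oren £7.4, Noah £0.0.

Ordered from highest: Oren £40.9, then Noah £33.5, then Farrukh £27.2, then Judy £15.2.
Oren has the top bid and wins; the price is the second-highest bid, £33.5.
Oren's payoff = £40.9 − £33.5 = £7.4. All other bidders lose, so their payoff is 0.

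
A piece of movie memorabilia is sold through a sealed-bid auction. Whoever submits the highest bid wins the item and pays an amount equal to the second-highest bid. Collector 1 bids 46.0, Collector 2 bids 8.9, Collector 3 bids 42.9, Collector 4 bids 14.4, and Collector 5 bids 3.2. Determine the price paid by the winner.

Ranking the bids: Collector 1 46.0; Collector 3 42.9; Collector 4 14.4; Collector 2 8.9; Collector 5 3.2.
Collector 1 has the highest bid, so Collector 1 wins.
The second-highest bid is 42.9, so that is what Collector 1 pays.

Price paid: 42.9.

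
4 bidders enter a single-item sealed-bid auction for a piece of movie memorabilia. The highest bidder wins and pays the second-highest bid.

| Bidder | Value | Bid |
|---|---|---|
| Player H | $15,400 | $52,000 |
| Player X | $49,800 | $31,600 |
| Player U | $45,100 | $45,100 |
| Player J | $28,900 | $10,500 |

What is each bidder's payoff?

Player H -$29,700, Player X $0, Player U $0, Player J $0.

Bids in descending order: Player H $52,000, then Player U $45,100, then Player X $31,600, then Player J $10,500.
Player H has the top bid and wins; the price is the second-highest bid, $45,100.
Player H's payoff = $15,400 − $45,100 = -$29,700. All other bidders lose, so their payoff is 0.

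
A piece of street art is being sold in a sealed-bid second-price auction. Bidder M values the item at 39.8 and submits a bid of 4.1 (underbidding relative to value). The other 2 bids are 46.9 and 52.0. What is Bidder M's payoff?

Highest competing bid: 52.0.
Bidder M's bid 4.1 is not the highest, so Bidder M loses, pays nothing, and earns zero payoff.

Payoff = 0.0.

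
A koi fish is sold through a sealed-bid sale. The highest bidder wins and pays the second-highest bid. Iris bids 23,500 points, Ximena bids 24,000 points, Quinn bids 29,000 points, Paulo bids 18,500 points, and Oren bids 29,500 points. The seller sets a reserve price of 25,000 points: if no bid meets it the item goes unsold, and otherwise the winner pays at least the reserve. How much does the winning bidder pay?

Price paid: 29,000 points.

Ordered from highest: Oren 29,500 points > Quinn 29,000 points > Ximena 24,000 points > Iris 23,500 points > Paulo 18,500 points.
Oren has the highest bid, so Oren wins.
The second-highest bid is 29,000 points, which exceeds the reserve, so that sets the price.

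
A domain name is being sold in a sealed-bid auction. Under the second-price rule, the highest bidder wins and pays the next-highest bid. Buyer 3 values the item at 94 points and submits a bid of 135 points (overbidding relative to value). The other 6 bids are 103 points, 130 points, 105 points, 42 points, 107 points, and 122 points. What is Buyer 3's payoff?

Highest competing bid: 130 points.
Buyer 3's bid 135 points is the highest overall, so Buyer 3 wins and pays the second-highest bid, 130 points.
Payoff = value − price = 94 points − 130 points = -36 points.
Overbidding won the item at a price above value — truthful bidding would have avoided this loss.

The bidder's payoff: -36 points.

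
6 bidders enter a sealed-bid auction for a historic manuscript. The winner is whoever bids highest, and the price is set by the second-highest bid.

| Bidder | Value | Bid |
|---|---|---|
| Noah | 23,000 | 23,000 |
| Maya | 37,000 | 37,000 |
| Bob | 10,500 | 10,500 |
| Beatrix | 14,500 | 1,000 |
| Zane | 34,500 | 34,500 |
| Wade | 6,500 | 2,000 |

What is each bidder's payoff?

Noah 0, Maya 2,500, Bob 0, Beatrix 0, Zane 0, Wade 0.

Sorted high to low: Maya 37,000 > Zane 34,500 > Noah 23,000 > Bob 10,500 > Wade 2,000 > Beatrix 1,000.
Maya has the top bid and wins; the price is the second-highest bid, 34,500.
Maya's payoff = 37,000 − 34,500 = 2,500. All other bidders lose, so their payoff is 0.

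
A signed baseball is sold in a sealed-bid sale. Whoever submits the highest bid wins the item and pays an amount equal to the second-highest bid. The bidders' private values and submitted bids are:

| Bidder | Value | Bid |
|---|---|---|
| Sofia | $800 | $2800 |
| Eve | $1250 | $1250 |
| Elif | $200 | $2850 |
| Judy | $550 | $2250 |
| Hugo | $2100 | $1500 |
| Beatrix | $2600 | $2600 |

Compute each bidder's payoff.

Payoffs: Sofia $0, Eve $0, Elif -$2600, Judy $0, Hugo $0, Beatrix $0.

Bids in descending order: Elif $2850, then Sofia $2800, then Beatrix $2600, then Judy $2250, then Hugo $1500, then Eve $1250.
Elif has the top bid and wins; the price is the second-highest bid, $2800.
Elif's payoff = $200 − $2800 = -$2600. All other bidders lose, so their payoff is 0.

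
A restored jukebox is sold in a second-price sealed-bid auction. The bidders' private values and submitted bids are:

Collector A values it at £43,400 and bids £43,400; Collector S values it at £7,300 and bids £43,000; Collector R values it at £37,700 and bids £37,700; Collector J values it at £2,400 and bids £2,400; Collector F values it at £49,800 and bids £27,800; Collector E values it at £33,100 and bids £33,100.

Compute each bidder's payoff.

Sorted high to low: Collector A £43,400 > Collector S £43,000 > Collector R £37,700 > Collector E £33,100 > Collector F £27,800 > Collector J £2,400.
Collector A has the top bid and wins; the price is the second-highest bid, £43,000.
Collector A's payoff = £43,400 − £43,000 = £400. All other bidders lose, so their payoff is 0.

Payoffs: Collector A £400, Collector S £0, Collector R £0, Collector J £0, Collector F £0, Collector E £0.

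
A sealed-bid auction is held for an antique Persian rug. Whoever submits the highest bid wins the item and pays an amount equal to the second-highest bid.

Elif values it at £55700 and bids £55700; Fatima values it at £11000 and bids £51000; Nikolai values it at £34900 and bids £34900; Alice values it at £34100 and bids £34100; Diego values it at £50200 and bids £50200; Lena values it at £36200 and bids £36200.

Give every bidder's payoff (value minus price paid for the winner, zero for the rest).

Ranking the bids: Elif £55700, then Fatima £51000, then Diego £50200, then Lena £36200, then Nikolai £34900, then Alice £34100.
Elif has the top bid and wins; the price is the second-highest bid, £51000.
Elif's payoff = £55700 − £51000 = £4700. All other bidders lose, so their payoff is 0.

Payoffs: Elif £4700, Fatima £0, Nikolai £0, Alice £0, Diego £0, Lena £0.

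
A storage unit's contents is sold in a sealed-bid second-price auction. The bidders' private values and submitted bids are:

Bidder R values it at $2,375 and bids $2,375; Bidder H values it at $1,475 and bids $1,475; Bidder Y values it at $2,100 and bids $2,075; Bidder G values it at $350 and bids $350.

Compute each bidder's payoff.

Payoffs: Bidder R $300, Bidder H $0, Bidder Y $0, Bidder G $0.

Ordered from highest: Bidder R $2,375; Bidder Y $2,075; Bidder H $1,475; Bidder G $350.
Bidder R has the top bid and wins; the price is the second-highest bid, $2,075.
Bidder R's payoff = $2,375 − $2,075 = $300. All other bidders lose, so their payoff is 0.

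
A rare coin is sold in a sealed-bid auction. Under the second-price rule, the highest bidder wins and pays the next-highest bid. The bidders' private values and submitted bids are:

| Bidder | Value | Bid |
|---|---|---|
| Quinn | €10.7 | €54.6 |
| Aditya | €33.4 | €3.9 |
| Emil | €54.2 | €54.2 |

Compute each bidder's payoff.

Payoffs: Quinn -€43.5, Aditya €0.0, Emil €0.0.

Sorted high to low: Quinn €54.6; Emil €54.2; Aditya €3.9.
Quinn has the top bid and wins; the price is the second-highest bid, €54.2.
Quinn's payoff = €10.7 − €54.2 = -€43.5. All other bidders lose, so their payoff is 0.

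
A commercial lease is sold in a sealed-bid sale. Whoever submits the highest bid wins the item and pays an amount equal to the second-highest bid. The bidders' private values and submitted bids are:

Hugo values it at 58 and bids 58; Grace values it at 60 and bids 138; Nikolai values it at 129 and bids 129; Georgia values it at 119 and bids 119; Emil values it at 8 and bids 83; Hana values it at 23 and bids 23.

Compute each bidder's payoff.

Sorted high to low: Grace 138, then Nikolai 129, then Georgia 119, then Emil 83, then Hugo 58, then Hana 23.
Grace has the top bid and wins; the price is the second-highest bid, 129.
Grace's payoff = 60 − 129 = -69. All other bidders lose, so their payoff is 0.

Payoffs: Hugo 0, Grace -69, Nikolai 0, Georgia 0, Emil 0, Hana 0.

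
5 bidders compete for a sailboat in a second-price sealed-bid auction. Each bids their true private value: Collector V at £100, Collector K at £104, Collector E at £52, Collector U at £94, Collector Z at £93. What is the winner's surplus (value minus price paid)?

Surplus = £4.

Sorted high to low: Collector K £104, then Collector V £100, then Collector U £94, then Collector Z £93, then Collector E £52.
Collector K wins with the top bid and pays the second-highest, £100.
Surplus = £104 − £100 = £4.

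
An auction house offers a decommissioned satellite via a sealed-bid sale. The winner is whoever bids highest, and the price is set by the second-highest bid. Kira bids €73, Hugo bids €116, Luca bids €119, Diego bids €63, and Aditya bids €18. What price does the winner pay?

The winner pays €116.

Ranking the bids: Luca €119; Hugo €116; Kira €73; Diego €63; Aditya €18.
Luca has the highest bid, so Luca wins.
The second-highest bid is €116, so that is what Luca pays.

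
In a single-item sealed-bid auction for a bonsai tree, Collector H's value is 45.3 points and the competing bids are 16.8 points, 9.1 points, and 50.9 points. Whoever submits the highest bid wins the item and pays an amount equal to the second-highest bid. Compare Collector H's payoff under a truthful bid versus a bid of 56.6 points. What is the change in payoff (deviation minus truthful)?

-5.6 points

The highest competing bid is 50.9 points.
Bidding truthfully at 45.3 points: the top bid is 50.9 points (a rival), so Collector H loses. Payoff = 0.0 points.
Bidding 56.6 points: Collector H has the top bid, wins, and pays the second-highest bid 50.9 points. Payoff = 45.3 points − 50.9 points = -5.6 points.
Change = -5.6 points − 0.0 points = -5.6 points.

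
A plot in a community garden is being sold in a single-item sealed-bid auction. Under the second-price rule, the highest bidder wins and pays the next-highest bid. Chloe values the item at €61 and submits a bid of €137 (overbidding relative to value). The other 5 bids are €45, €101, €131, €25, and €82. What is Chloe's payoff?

Chloe's payoff: -€70.

Highest competing bid: €131.
Chloe's bid €137 is the highest overall, so Chloe wins and pays the second-highest bid, €131.
Payoff = value − price = €61 − €131 = -€70.
Overbidding won the item at a price above value — truthful bidding would have avoided this loss.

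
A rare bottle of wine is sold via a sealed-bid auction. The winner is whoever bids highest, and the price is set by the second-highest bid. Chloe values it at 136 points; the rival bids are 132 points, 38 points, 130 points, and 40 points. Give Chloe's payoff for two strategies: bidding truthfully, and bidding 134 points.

Truthful: 4 points; alternative: 4 points.

The highest competing bid is 132 points.
Bidding truthfully at 136 points: Chloe has the top bid, wins, and pays the second-highest bid 132 points. Payoff = 136 points − 132 points = 4 points.
Bidding 134 points: Chloe has the top bid, wins, and pays the second-highest bid 132 points. Payoff = 136 points − 132 points = 4 points.
The bid only affects whether you win, not the price — here both bids land on the same side of the top rival bid, so the deviation is payoff-neutral.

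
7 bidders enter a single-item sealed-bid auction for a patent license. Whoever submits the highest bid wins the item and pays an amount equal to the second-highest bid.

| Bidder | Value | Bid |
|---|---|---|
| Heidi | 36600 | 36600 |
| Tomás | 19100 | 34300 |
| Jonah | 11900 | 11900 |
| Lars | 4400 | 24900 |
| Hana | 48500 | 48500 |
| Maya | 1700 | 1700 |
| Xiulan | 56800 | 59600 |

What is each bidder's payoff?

Bids in descending order: Xiulan 59600, then Hana 48500, then Heidi 36600, then Tomás 34300, then Lars 24900, then Jonah 11900, then Maya 1700.
Xiulan has the top bid and wins; the price is the second-highest bid, 48500.
Xiulan's payoff = 56800 − 48500 = 8300. All other bidders lose, so their payoff is 0.

Payoffs: Heidi 0, Tomás 0, Jonah 0, Lars 0, Hana 0, Maya 0, Xiulan 8300.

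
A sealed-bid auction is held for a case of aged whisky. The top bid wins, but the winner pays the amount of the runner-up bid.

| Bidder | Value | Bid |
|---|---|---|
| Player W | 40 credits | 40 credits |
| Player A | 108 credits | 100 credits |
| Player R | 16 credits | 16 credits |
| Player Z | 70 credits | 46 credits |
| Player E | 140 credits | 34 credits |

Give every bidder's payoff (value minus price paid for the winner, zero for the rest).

Payoffs: Player W 0 credits, Player A 62 credits, Player R 0 credits, Player Z 0 credits, Player E 0 credits.

Bids in descending order: Player A 100 credits, then Player Z 46 credits, then Player W 40 credits, then Player E 34 credits, then Player R 16 credits.
Player A has the top bid and wins; the price is the second-highest bid, 46 credits.
Player A's payoff = 108 credits − 46 credits = 62 credits. All other bidders lose, so their payoff is 0.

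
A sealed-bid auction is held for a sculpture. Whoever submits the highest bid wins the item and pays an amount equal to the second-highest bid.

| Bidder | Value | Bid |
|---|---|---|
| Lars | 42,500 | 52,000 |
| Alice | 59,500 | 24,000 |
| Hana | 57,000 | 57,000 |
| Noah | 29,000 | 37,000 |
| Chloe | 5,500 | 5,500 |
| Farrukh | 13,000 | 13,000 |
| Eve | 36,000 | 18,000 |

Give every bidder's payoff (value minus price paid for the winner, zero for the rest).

Ranking the bids: Hana 57,000; Lars 52,000; Noah 37,000; Alice 24,000; Eve 18,000; Farrukh 13,000; Chloe 5,500.
Hana has the top bid and wins; the price is the second-highest bid, 52,000.
Hana's payoff = 57,000 − 52,000 = 5,000. All other bidders lose, so their payoff is 0.

Lars 0, Alice 0, Hana 5,000, Noah 0, Chloe 0, Farrukh 0, Eve 0.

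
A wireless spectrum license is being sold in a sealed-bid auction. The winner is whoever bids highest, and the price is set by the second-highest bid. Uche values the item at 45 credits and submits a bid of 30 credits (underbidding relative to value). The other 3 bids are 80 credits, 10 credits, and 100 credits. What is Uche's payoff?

Highest competing bid: 100 credits.
Uche's bid 30 credits is not the highest, so Uche loses, pays nothing, and earns zero payoff.

Uche's payoff: 0 credits.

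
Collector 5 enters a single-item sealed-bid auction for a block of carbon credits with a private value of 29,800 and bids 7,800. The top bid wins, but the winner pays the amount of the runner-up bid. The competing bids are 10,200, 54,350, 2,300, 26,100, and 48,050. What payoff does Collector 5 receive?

Highest competing bid: 54,350.
Collector 5's bid 7,800 is not the highest, so Collector 5 loses, pays nothing, and earns zero payoff.

0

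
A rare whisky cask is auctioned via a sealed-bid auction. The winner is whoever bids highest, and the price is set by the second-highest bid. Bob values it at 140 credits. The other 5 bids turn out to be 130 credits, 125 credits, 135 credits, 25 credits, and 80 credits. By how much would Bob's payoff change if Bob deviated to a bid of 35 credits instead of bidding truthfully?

The highest competing bid is 135 credits.
Bidding truthfully at 140 credits: Bob has the top bid, wins, and pays the second-highest bid 135 credits. Payoff = 140 credits − 135 credits = 5 credits.
Bidding 35 credits: the top bid is 135 credits (a rival), so Bob loses. Payoff = 0 credits.
Change = 0 credits − 5 credits = -5 credits.

Payoff change: -5 credits.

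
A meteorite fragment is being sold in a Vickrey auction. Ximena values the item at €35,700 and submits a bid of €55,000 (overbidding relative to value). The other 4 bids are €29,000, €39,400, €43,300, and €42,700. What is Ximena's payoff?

Highest competing bid: €43,300.
Ximena's bid €55,000 is the highest overall, so Ximena wins and pays the second-highest bid, €43,300.
Payoff = value − price = €35,700 − €43,300 = -€7,600.
Overbidding won the item at a price above value — truthful bidding would have avoided this loss.

Payoff = -€7,600.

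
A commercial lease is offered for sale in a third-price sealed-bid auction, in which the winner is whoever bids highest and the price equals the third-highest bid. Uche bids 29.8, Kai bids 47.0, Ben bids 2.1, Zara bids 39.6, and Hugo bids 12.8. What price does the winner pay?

Price paid: 29.8.

Ordered from highest: Kai 47.0, then Zara 39.6, then Uche 29.8, then Hugo 12.8, then Ben 2.1.
Kai is the highest bidder, so Kai wins.
Under the third-price rule, the price is the third-highest bid: 29.8.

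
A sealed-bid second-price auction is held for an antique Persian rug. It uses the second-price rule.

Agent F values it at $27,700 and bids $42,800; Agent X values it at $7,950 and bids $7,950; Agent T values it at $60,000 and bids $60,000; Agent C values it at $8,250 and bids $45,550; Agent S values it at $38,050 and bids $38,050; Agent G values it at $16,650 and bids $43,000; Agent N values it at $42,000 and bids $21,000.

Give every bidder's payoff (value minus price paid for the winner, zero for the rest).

Bids in descending order: Agent T $60,000; Agent C $45,550; Agent G $43,000; Agent F $42,800; Agent S $38,050; Agent N $21,000; Agent X $7,950.
Agent T has the top bid and wins; the price is the second-highest bid, $45,550.
Agent T's payoff = $60,000 − $45,550 = $14,450. All other bidders lose, so their payoff is 0.

Payoffs: Agent F $0, Agent X $0, Agent T $14,450, Agent C $0, Agent S $0, Agent G $0, Agent N $0.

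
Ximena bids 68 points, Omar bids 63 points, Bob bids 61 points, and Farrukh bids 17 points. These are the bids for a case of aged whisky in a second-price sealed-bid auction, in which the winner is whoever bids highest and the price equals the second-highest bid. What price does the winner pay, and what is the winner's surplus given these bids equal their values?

The winner pays 63 points for a surplus of 5 points.

Sorted high to low: Ximena 68 points > Omar 63 points > Bob 61 points > Farrukh 17 points.
Ximena is the highest bidder, so Ximena wins.
Under the second-price rule, the price is the second-highest bid: 63 points.
Surplus = 68 points − 63 points = 5 points.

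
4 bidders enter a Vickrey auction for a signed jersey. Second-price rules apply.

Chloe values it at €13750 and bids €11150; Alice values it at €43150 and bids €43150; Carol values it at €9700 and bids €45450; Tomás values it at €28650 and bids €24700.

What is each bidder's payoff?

Ordered from highest: Carol €45450; Alice €43150; Tomás €24700; Chloe €11150.
Carol has the top bid and wins; the price is the second-highest bid, €43150.
Carol's payoff = €9700 − €43150 = -€33450. All other bidders lose, so their payoff is 0.

Payoffs: Chloe €0, Alice €0, Carol -€33450, Tomás €0.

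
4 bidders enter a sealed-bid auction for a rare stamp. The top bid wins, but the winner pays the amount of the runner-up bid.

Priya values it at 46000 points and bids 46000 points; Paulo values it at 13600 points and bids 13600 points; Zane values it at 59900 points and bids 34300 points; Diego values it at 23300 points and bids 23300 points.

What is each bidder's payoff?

Sorted high to low: Priya 46000 points > Zane 34300 points > Diego 23300 points > Paulo 13600 points.
Priya has the top bid and wins; the price is the second-highest bid, 34300 points.
Priya's payoff = 46000 points − 34300 points = 11700 points. All other bidders lose, so their payoff is 0.

Priya 11700 points, Paulo 0 points, Zane 0 points, Diego 0 points.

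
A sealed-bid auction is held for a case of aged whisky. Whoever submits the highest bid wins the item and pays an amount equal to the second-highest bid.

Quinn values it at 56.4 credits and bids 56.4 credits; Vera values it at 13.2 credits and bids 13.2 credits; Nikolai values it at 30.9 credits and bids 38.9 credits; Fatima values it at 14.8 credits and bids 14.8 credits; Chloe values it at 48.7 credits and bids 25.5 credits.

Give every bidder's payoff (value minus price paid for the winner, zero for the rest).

Ranking the bids: Quinn 56.4 credits; Nikolai 38.9 credits; Chloe 25.5 credits; Fatima 14.8 credits; Vera 13.2 credits.
Quinn has the top bid and wins; the price is the second-highest bid, 38.9 credits.
Quinn's payoff = 56.4 credits − 38.9 credits = 17.5 credits. All other bidders lose, so their payoff is 0.

Payoffs: Quinn 17.5 credits, Vera 0.0 credits, Nikolai 0.0 credits, Fatima 0.0 credits, Chloe 0.0 credits.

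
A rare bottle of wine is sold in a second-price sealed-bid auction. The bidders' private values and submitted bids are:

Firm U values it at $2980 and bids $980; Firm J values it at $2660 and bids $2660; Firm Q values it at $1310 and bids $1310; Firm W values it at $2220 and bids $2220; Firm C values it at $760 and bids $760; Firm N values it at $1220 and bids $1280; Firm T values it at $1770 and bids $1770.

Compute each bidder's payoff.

Ranking the bids: Firm J $2660; Firm W $2220; Firm T $1770; Firm Q $1310; Firm N $1280; Firm U $980; Firm C $760.
Firm J has the top bid and wins; the price is the second-highest bid, $2220.
Firm J's payoff = $2660 − $2220 = $440. All other bidders lose, so their payoff is 0.

Payoffs: Firm U $0, Firm J $440, Firm Q $0, Firm W $0, Firm C $0, Firm N $0, Firm T $0.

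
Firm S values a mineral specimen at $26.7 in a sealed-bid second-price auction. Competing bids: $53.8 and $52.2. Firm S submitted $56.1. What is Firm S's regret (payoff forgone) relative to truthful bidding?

Regret: $27.1.

The highest competing bid is $53.8.
Bidding truthfully at $26.7: the top bid is $53.8 (a rival), so Firm S loses. Payoff = $0.0.
Bidding $56.1: Firm S has the top bid, wins, and pays the second-highest bid $53.8. Payoff = $26.7 − $53.8 = -$27.1.
Regret = truthful payoff − actual payoff = $0.0 − -$27.1 = $27.1.
Deviating from a truthful bid can only lose payoff in a second-price auction — never gain.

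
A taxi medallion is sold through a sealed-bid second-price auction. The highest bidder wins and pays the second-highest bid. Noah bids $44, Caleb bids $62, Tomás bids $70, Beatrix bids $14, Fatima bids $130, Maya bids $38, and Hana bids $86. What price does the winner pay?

$86

Ranking the bids: Fatima $130; Hana $86; Tomás $70; Caleb $62; Noah $44; Maya $38; Beatrix $14.
Fatima has the highest bid, so Fatima wins.
The second-highest bid is $86, so that is what Fatima pays.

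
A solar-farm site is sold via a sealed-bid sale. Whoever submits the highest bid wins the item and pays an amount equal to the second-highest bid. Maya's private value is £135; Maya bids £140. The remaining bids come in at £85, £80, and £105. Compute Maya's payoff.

Highest competing bid: £105.
Maya's bid £140 is the highest overall, so Maya wins and pays the second-highest bid, £105.
Payoff = value − price = £135 − £105 = £30.

Payoff = £30.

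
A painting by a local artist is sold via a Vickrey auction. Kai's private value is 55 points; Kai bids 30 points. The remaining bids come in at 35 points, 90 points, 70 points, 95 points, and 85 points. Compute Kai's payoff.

0 points

Highest competing bid: 95 points.
Kai's bid 30 points is not the highest, so Kai loses, pays nothing, and earns zero payoff.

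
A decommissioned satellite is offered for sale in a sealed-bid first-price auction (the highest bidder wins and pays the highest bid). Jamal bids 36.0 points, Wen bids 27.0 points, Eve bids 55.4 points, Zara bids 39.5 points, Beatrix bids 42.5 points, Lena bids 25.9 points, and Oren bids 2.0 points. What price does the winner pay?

Price paid: 55.4 points.

Sorted high to low: Eve 55.4 points; Beatrix 42.5 points; Zara 39.5 points; Jamal 36.0 points; Wen 27.0 points; Lena 25.9 points; Oren 2.0 points.
Eve is the highest bidder, so Eve wins.
Under the first-price rule, the price is the highest bid: 55.4 points.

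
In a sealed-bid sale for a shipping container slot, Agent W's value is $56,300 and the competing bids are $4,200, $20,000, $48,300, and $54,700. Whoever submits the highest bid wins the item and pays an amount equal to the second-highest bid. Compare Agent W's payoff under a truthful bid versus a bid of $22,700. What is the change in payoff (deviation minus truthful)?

The highest competing bid is $54,700.
Bidding truthfully at $56,300: Agent W has the top bid, wins, and pays the second-highest bid $54,700. Payoff = $56,300 − $54,700 = $1,600.
Bidding $22,700: the top bid is $54,700 (a rival), so Agent W loses. Payoff = $0.
Change = $0 − $1,600 = -$1,600.

Payoff change: -$1,600.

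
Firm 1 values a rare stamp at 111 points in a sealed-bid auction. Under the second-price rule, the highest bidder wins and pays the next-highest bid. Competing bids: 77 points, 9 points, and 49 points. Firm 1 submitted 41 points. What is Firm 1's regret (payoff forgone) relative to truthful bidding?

Regret: 34 points.

The highest competing bid is 77 points.
Bidding truthfully at 111 points: Firm 1 has the top bid, wins, and pays the second-highest bid 77 points. Payoff = 111 points − 77 points = 34 points.
Bidding 41 points: the top bid is 77 points (a rival), so Firm 1 loses. Payoff = 0 points.
Regret = truthful payoff − actual payoff = 34 points − 0 points = 34 points.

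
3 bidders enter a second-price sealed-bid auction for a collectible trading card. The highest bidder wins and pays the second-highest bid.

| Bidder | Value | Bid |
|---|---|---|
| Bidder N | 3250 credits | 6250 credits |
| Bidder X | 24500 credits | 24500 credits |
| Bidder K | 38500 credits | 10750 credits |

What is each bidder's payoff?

Ranking the bids: Bidder X 24500 credits; Bidder K 10750 credits; Bidder N 6250 credits.
Bidder X has the top bid and wins; the price is the second-highest bid, 10750 credits.
Bidder X's payoff = 24500 credits − 10750 credits = 13750 credits. All other bidders lose, so their payoff is 0.

Bidder N 0 credits, Bidder X 13750 credits, Bidder K 0 credits.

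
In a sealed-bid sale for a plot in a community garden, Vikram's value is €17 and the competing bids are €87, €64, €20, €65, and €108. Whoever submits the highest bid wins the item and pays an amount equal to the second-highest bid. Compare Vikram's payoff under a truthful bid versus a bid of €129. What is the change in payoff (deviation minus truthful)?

-€91

The highest competing bid is €108.
Bidding truthfully at €17: the top bid is €108 (a rival), so Vikram loses. Payoff = €0.
Bidding €129: Vikram has the top bid, wins, and pays the second-highest bid €108. Payoff = €17 − €108 = -€91.
Change = -€91 − €0 = -€91.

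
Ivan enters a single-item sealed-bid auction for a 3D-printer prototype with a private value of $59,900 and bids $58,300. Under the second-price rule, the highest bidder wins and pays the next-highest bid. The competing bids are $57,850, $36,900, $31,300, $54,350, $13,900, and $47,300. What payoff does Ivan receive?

Highest competing bid: $57,850.
Ivan's bid $58,300 is the highest overall, so Ivan wins and pays the second-highest bid, $57,850.
Payoff = value − price = $59,900 − $57,850 = $2,050.

$2,050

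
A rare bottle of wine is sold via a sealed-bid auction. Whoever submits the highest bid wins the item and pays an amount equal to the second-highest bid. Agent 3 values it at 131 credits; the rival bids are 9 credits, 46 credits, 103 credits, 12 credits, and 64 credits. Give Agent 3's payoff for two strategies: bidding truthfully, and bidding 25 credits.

(a) 28 credits  (b) 0 credits

The highest competing bid is 103 credits.
Bidding truthfully at 131 credits: Agent 3 has the top bid, wins, and pays the second-highest bid 103 credits. Payoff = 131 credits − 103 credits = 28 credits.
Bidding 25 credits: the top bid is 103 credits (a rival), so Agent 3 loses. Payoff = 0 credits.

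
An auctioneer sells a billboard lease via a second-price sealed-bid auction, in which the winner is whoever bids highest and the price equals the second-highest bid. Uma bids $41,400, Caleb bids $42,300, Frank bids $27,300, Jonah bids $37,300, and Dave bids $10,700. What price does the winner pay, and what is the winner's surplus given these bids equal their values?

The winner pays $41,400 for a surplus of $900.

Ordered from highest: Caleb $42,300 > Uma $41,400 > Jonah $37,300 > Frank $27,300 > Dave $10,700.
Caleb is the highest bidder, so Caleb wins.
Under the second-price rule, the price is the second-highest bid: $41,400.
Surplus = $42,300 − $41,400 = $900.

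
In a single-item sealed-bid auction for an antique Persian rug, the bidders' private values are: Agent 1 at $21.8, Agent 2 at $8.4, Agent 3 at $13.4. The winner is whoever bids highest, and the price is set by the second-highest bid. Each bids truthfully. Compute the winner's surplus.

Bids in descending order: Agent 1 $21.8; Agent 3 $13.4; Agent 2 $8.4.
Agent 1 wins with the top bid and pays the second-highest, $13.4.
Surplus = $21.8 − $13.4 = $8.4.

Winner's surplus: $8.4.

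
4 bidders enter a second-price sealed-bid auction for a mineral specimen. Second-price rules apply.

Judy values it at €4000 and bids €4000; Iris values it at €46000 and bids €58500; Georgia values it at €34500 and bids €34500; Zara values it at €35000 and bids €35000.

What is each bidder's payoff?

Payoffs: Judy €0, Iris €11000, Georgia €0, Zara €0.

Ordered from highest: Iris €58500 > Zara €35000 > Georgia €34500 > Judy €4000.
Iris has the top bid and wins; the price is the second-highest bid, €35000.
Iris's payoff = €46000 − €35000 = €11000. All other bidders lose, so their payoff is 0.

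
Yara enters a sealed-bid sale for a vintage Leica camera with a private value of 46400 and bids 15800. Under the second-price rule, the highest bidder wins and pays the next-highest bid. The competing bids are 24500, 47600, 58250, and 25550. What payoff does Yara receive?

Yara's payoff: 0.

Highest competing bid: 58250.
Yara's bid 15800 is not the highest, so Yara loses, pays nothing, and earns zero payoff.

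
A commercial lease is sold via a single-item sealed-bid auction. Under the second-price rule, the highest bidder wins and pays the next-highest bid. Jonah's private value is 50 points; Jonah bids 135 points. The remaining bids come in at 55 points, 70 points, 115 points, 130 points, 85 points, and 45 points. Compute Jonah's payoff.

Payoff = -80 points.

Highest competing bid: 130 points.
Jonah's bid 135 points is the highest overall, so Jonah wins and pays the second-highest bid, 130 points.
Payoff = value − price = 50 points − 130 points = -80 points.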